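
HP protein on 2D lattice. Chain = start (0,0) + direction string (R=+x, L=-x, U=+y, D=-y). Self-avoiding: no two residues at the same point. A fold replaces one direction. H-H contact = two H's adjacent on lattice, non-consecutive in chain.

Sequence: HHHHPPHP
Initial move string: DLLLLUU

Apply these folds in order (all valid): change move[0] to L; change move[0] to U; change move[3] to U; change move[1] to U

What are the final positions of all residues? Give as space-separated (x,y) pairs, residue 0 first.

Initial moves: DLLLLUU
Fold: move[0]->L => LLLLLUU (positions: [(0, 0), (-1, 0), (-2, 0), (-3, 0), (-4, 0), (-5, 0), (-5, 1), (-5, 2)])
Fold: move[0]->U => ULLLLUU (positions: [(0, 0), (0, 1), (-1, 1), (-2, 1), (-3, 1), (-4, 1), (-4, 2), (-4, 3)])
Fold: move[3]->U => ULLULUU (positions: [(0, 0), (0, 1), (-1, 1), (-2, 1), (-2, 2), (-3, 2), (-3, 3), (-3, 4)])
Fold: move[1]->U => UULULUU (positions: [(0, 0), (0, 1), (0, 2), (-1, 2), (-1, 3), (-2, 3), (-2, 4), (-2, 5)])

Answer: (0,0) (0,1) (0,2) (-1,2) (-1,3) (-2,3) (-2,4) (-2,5)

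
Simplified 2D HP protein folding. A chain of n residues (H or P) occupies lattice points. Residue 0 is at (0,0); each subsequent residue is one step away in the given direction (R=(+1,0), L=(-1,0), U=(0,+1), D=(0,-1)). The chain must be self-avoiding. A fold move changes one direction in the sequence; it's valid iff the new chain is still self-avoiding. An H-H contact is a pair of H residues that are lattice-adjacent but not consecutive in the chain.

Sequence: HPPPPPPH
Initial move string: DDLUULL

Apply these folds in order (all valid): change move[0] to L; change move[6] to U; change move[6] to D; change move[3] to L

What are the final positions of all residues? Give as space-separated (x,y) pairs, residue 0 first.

Answer: (0,0) (-1,0) (-1,-1) (-2,-1) (-3,-1) (-3,0) (-4,0) (-4,-1)

Derivation:
Initial moves: DDLUULL
Fold: move[0]->L => LDLUULL (positions: [(0, 0), (-1, 0), (-1, -1), (-2, -1), (-2, 0), (-2, 1), (-3, 1), (-4, 1)])
Fold: move[6]->U => LDLUULU (positions: [(0, 0), (-1, 0), (-1, -1), (-2, -1), (-2, 0), (-2, 1), (-3, 1), (-3, 2)])
Fold: move[6]->D => LDLUULD (positions: [(0, 0), (-1, 0), (-1, -1), (-2, -1), (-2, 0), (-2, 1), (-3, 1), (-3, 0)])
Fold: move[3]->L => LDLLULD (positions: [(0, 0), (-1, 0), (-1, -1), (-2, -1), (-3, -1), (-3, 0), (-4, 0), (-4, -1)])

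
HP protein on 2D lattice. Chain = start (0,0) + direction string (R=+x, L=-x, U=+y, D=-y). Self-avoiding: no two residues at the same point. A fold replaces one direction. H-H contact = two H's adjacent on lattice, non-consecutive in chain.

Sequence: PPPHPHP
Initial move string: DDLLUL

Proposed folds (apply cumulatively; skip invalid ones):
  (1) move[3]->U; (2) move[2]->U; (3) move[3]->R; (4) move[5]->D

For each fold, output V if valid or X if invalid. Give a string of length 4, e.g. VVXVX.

Answer: VXXX

Derivation:
Initial: DDLLUL -> [(0, 0), (0, -1), (0, -2), (-1, -2), (-2, -2), (-2, -1), (-3, -1)]
Fold 1: move[3]->U => DDLUUL VALID
Fold 2: move[2]->U => DDUUUL INVALID (collision), skipped
Fold 3: move[3]->R => DDLRUL INVALID (collision), skipped
Fold 4: move[5]->D => DDLUUD INVALID (collision), skipped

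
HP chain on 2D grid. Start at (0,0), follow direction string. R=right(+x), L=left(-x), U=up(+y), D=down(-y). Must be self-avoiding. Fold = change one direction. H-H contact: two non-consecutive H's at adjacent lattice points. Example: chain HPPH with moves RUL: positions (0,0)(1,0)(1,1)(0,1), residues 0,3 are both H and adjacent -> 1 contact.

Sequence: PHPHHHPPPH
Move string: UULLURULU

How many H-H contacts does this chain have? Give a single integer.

Answer: 0

Derivation:
Positions: [(0, 0), (0, 1), (0, 2), (-1, 2), (-2, 2), (-2, 3), (-1, 3), (-1, 4), (-2, 4), (-2, 5)]
No H-H contacts found.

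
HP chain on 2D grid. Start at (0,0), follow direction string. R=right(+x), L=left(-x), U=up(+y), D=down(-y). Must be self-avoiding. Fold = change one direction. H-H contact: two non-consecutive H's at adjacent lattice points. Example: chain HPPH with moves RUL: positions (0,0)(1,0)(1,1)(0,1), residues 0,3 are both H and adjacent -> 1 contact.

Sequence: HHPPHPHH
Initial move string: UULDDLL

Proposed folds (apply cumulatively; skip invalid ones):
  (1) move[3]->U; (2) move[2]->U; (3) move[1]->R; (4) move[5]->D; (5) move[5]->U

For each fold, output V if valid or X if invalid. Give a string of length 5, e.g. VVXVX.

Answer: XXXVX

Derivation:
Initial: UULDDLL -> [(0, 0), (0, 1), (0, 2), (-1, 2), (-1, 1), (-1, 0), (-2, 0), (-3, 0)]
Fold 1: move[3]->U => UULUDLL INVALID (collision), skipped
Fold 2: move[2]->U => UUUDDLL INVALID (collision), skipped
Fold 3: move[1]->R => URLDDLL INVALID (collision), skipped
Fold 4: move[5]->D => UULDDDL VALID
Fold 5: move[5]->U => UULDDUL INVALID (collision), skipped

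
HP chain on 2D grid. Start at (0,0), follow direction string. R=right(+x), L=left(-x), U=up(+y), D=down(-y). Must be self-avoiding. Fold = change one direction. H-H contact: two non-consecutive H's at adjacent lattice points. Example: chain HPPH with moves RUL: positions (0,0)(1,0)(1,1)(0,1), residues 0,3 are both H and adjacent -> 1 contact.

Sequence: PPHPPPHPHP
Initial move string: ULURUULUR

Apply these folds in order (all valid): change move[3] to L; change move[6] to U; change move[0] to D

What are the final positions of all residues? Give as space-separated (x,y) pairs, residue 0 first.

Initial moves: ULURUULUR
Fold: move[3]->L => ULULUULUR (positions: [(0, 0), (0, 1), (-1, 1), (-1, 2), (-2, 2), (-2, 3), (-2, 4), (-3, 4), (-3, 5), (-2, 5)])
Fold: move[6]->U => ULULUUUUR (positions: [(0, 0), (0, 1), (-1, 1), (-1, 2), (-2, 2), (-2, 3), (-2, 4), (-2, 5), (-2, 6), (-1, 6)])
Fold: move[0]->D => DLULUUUUR (positions: [(0, 0), (0, -1), (-1, -1), (-1, 0), (-2, 0), (-2, 1), (-2, 2), (-2, 3), (-2, 4), (-1, 4)])

Answer: (0,0) (0,-1) (-1,-1) (-1,0) (-2,0) (-2,1) (-2,2) (-2,3) (-2,4) (-1,4)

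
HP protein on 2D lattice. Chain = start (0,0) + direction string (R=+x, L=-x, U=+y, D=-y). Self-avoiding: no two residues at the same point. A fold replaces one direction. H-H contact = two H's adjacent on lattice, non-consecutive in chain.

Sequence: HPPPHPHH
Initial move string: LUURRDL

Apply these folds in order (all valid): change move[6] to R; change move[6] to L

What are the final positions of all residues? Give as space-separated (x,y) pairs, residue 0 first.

Initial moves: LUURRDL
Fold: move[6]->R => LUURRDR (positions: [(0, 0), (-1, 0), (-1, 1), (-1, 2), (0, 2), (1, 2), (1, 1), (2, 1)])
Fold: move[6]->L => LUURRDL (positions: [(0, 0), (-1, 0), (-1, 1), (-1, 2), (0, 2), (1, 2), (1, 1), (0, 1)])

Answer: (0,0) (-1,0) (-1,1) (-1,2) (0,2) (1,2) (1,1) (0,1)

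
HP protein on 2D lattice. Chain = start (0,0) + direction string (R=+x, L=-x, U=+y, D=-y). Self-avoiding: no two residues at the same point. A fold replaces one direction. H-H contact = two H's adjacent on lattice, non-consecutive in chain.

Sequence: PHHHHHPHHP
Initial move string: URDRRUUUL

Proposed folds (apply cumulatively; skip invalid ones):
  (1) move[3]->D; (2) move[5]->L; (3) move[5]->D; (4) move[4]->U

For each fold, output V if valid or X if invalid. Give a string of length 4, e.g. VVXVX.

Initial: URDRRUUUL -> [(0, 0), (0, 1), (1, 1), (1, 0), (2, 0), (3, 0), (3, 1), (3, 2), (3, 3), (2, 3)]
Fold 1: move[3]->D => URDDRUUUL VALID
Fold 2: move[5]->L => URDDRLUUL INVALID (collision), skipped
Fold 3: move[5]->D => URDDRDUUL INVALID (collision), skipped
Fold 4: move[4]->U => URDDUUUUL INVALID (collision), skipped

Answer: VXXX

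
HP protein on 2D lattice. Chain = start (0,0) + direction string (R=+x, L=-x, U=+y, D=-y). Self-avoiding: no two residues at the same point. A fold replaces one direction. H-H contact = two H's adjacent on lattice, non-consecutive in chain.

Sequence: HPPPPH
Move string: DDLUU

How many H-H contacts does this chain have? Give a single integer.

Answer: 1

Derivation:
Positions: [(0, 0), (0, -1), (0, -2), (-1, -2), (-1, -1), (-1, 0)]
H-H contact: residue 0 @(0,0) - residue 5 @(-1, 0)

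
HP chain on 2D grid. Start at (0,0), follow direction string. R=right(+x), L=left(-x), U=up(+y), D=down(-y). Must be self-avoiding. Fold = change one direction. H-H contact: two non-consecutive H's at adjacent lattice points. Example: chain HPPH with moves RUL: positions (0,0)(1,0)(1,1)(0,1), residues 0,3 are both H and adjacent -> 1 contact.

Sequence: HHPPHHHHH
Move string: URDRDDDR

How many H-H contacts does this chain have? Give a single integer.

Positions: [(0, 0), (0, 1), (1, 1), (1, 0), (2, 0), (2, -1), (2, -2), (2, -3), (3, -3)]
No H-H contacts found.

Answer: 0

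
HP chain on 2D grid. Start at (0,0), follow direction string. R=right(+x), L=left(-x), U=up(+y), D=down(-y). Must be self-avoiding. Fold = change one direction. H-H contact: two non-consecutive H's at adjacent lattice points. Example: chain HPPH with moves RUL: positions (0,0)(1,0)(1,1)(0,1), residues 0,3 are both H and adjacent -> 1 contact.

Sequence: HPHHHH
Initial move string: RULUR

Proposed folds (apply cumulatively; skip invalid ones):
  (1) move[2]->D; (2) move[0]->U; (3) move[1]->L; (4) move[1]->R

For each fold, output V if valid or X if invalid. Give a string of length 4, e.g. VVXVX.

Answer: XVVX

Derivation:
Initial: RULUR -> [(0, 0), (1, 0), (1, 1), (0, 1), (0, 2), (1, 2)]
Fold 1: move[2]->D => RUDUR INVALID (collision), skipped
Fold 2: move[0]->U => UULUR VALID
Fold 3: move[1]->L => ULLUR VALID
Fold 4: move[1]->R => URLUR INVALID (collision), skipped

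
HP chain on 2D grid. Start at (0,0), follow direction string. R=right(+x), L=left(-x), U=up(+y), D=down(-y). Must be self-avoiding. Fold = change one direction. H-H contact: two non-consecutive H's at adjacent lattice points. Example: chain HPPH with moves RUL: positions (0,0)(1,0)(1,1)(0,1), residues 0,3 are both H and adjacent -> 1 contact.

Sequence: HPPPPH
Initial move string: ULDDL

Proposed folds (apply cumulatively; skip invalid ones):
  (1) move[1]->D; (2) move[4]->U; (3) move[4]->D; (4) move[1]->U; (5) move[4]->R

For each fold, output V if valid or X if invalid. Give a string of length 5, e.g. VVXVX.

Initial: ULDDL -> [(0, 0), (0, 1), (-1, 1), (-1, 0), (-1, -1), (-2, -1)]
Fold 1: move[1]->D => UDDDL INVALID (collision), skipped
Fold 2: move[4]->U => ULDDU INVALID (collision), skipped
Fold 3: move[4]->D => ULDDD VALID
Fold 4: move[1]->U => UUDDD INVALID (collision), skipped
Fold 5: move[4]->R => ULDDR VALID

Answer: XXVXV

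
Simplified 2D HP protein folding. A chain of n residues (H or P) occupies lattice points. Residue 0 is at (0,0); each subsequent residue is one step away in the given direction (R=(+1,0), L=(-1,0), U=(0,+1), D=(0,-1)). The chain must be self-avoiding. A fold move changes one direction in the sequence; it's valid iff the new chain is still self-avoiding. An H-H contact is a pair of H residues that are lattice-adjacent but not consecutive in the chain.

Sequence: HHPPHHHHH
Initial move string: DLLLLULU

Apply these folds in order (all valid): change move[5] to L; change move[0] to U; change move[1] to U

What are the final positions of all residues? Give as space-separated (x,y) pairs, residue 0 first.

Answer: (0,0) (0,1) (0,2) (-1,2) (-2,2) (-3,2) (-4,2) (-5,2) (-5,3)

Derivation:
Initial moves: DLLLLULU
Fold: move[5]->L => DLLLLLLU (positions: [(0, 0), (0, -1), (-1, -1), (-2, -1), (-3, -1), (-4, -1), (-5, -1), (-6, -1), (-6, 0)])
Fold: move[0]->U => ULLLLLLU (positions: [(0, 0), (0, 1), (-1, 1), (-2, 1), (-3, 1), (-4, 1), (-5, 1), (-6, 1), (-6, 2)])
Fold: move[1]->U => UULLLLLU (positions: [(0, 0), (0, 1), (0, 2), (-1, 2), (-2, 2), (-3, 2), (-4, 2), (-5, 2), (-5, 3)])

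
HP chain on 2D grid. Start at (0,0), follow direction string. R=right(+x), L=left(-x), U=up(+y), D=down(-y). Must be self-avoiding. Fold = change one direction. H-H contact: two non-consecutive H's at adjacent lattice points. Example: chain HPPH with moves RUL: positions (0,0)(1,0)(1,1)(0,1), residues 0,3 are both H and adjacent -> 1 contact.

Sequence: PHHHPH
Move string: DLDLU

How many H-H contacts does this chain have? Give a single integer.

Answer: 1

Derivation:
Positions: [(0, 0), (0, -1), (-1, -1), (-1, -2), (-2, -2), (-2, -1)]
H-H contact: residue 2 @(-1,-1) - residue 5 @(-2, -1)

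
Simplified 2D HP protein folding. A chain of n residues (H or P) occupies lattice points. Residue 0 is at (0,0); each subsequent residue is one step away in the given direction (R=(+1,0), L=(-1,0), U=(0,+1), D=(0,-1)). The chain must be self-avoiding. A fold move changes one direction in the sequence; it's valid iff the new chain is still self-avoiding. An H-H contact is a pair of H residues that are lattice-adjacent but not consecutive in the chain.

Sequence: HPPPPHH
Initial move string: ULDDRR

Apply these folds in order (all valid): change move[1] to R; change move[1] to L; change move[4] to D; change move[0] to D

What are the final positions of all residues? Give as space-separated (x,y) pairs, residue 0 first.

Answer: (0,0) (0,-1) (-1,-1) (-1,-2) (-1,-3) (-1,-4) (0,-4)

Derivation:
Initial moves: ULDDRR
Fold: move[1]->R => URDDRR (positions: [(0, 0), (0, 1), (1, 1), (1, 0), (1, -1), (2, -1), (3, -1)])
Fold: move[1]->L => ULDDRR (positions: [(0, 0), (0, 1), (-1, 1), (-1, 0), (-1, -1), (0, -1), (1, -1)])
Fold: move[4]->D => ULDDDR (positions: [(0, 0), (0, 1), (-1, 1), (-1, 0), (-1, -1), (-1, -2), (0, -2)])
Fold: move[0]->D => DLDDDR (positions: [(0, 0), (0, -1), (-1, -1), (-1, -2), (-1, -3), (-1, -4), (0, -4)])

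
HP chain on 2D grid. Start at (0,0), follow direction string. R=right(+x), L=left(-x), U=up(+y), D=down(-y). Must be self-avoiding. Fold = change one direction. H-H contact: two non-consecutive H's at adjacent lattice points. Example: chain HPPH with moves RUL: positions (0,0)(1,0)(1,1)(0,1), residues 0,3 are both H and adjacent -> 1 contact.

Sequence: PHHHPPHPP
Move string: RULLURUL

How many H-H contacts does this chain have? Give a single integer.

Answer: 1

Derivation:
Positions: [(0, 0), (1, 0), (1, 1), (0, 1), (-1, 1), (-1, 2), (0, 2), (0, 3), (-1, 3)]
H-H contact: residue 3 @(0,1) - residue 6 @(0, 2)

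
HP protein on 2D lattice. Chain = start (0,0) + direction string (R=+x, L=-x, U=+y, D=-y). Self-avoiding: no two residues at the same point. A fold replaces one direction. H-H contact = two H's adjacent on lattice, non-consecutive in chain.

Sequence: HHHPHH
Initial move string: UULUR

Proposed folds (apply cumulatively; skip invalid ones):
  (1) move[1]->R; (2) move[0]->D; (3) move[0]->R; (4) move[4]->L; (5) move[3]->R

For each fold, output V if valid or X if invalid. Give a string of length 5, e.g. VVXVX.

Answer: XXVVX

Derivation:
Initial: UULUR -> [(0, 0), (0, 1), (0, 2), (-1, 2), (-1, 3), (0, 3)]
Fold 1: move[1]->R => URLUR INVALID (collision), skipped
Fold 2: move[0]->D => DULUR INVALID (collision), skipped
Fold 3: move[0]->R => RULUR VALID
Fold 4: move[4]->L => RULUL VALID
Fold 5: move[3]->R => RULRL INVALID (collision), skipped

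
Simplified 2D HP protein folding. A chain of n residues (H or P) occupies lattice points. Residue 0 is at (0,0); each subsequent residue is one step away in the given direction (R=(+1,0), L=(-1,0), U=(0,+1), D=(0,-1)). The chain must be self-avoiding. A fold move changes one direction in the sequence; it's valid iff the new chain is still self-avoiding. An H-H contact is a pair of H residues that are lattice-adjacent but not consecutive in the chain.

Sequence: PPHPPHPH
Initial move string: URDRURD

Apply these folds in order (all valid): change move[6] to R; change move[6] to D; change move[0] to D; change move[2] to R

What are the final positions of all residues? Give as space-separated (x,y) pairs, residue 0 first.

Answer: (0,0) (0,-1) (1,-1) (2,-1) (3,-1) (3,0) (4,0) (4,-1)

Derivation:
Initial moves: URDRURD
Fold: move[6]->R => URDRURR (positions: [(0, 0), (0, 1), (1, 1), (1, 0), (2, 0), (2, 1), (3, 1), (4, 1)])
Fold: move[6]->D => URDRURD (positions: [(0, 0), (0, 1), (1, 1), (1, 0), (2, 0), (2, 1), (3, 1), (3, 0)])
Fold: move[0]->D => DRDRURD (positions: [(0, 0), (0, -1), (1, -1), (1, -2), (2, -2), (2, -1), (3, -1), (3, -2)])
Fold: move[2]->R => DRRRURD (positions: [(0, 0), (0, -1), (1, -1), (2, -1), (3, -1), (3, 0), (4, 0), (4, -1)])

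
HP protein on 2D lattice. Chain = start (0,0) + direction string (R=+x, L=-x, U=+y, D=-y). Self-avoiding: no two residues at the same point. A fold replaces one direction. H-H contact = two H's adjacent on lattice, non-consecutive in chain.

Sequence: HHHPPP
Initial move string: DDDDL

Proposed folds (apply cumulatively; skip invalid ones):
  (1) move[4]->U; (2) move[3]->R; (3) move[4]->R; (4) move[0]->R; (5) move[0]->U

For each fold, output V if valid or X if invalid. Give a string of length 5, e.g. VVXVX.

Initial: DDDDL -> [(0, 0), (0, -1), (0, -2), (0, -3), (0, -4), (-1, -4)]
Fold 1: move[4]->U => DDDDU INVALID (collision), skipped
Fold 2: move[3]->R => DDDRL INVALID (collision), skipped
Fold 3: move[4]->R => DDDDR VALID
Fold 4: move[0]->R => RDDDR VALID
Fold 5: move[0]->U => UDDDR INVALID (collision), skipped

Answer: XXVVX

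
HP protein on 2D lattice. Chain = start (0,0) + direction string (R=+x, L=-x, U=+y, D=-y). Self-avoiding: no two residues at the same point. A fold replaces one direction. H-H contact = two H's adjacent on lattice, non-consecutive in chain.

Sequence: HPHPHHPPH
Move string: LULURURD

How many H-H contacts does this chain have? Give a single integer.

Answer: 2

Derivation:
Positions: [(0, 0), (-1, 0), (-1, 1), (-2, 1), (-2, 2), (-1, 2), (-1, 3), (0, 3), (0, 2)]
H-H contact: residue 2 @(-1,1) - residue 5 @(-1, 2)
H-H contact: residue 5 @(-1,2) - residue 8 @(0, 2)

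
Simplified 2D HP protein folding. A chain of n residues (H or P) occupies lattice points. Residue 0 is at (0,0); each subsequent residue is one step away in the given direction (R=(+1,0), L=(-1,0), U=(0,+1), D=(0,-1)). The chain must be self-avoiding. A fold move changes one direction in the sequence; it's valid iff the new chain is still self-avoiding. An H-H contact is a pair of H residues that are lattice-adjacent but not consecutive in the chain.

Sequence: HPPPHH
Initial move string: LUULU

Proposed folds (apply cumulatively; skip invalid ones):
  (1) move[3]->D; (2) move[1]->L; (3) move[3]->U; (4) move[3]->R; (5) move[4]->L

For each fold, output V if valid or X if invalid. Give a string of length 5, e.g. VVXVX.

Initial: LUULU -> [(0, 0), (-1, 0), (-1, 1), (-1, 2), (-2, 2), (-2, 3)]
Fold 1: move[3]->D => LUUDU INVALID (collision), skipped
Fold 2: move[1]->L => LLULU VALID
Fold 3: move[3]->U => LLUUU VALID
Fold 4: move[3]->R => LLURU VALID
Fold 5: move[4]->L => LLURL INVALID (collision), skipped

Answer: XVVVX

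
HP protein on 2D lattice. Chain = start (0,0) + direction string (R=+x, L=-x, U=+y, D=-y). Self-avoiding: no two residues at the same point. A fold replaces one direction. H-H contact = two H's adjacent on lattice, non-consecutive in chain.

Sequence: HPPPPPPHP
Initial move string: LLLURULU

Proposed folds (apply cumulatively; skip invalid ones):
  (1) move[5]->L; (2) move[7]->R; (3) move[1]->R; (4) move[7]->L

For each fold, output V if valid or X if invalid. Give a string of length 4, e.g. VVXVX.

Answer: XXXV

Derivation:
Initial: LLLURULU -> [(0, 0), (-1, 0), (-2, 0), (-3, 0), (-3, 1), (-2, 1), (-2, 2), (-3, 2), (-3, 3)]
Fold 1: move[5]->L => LLLURLLU INVALID (collision), skipped
Fold 2: move[7]->R => LLLURULR INVALID (collision), skipped
Fold 3: move[1]->R => LRLURULU INVALID (collision), skipped
Fold 4: move[7]->L => LLLURULL VALID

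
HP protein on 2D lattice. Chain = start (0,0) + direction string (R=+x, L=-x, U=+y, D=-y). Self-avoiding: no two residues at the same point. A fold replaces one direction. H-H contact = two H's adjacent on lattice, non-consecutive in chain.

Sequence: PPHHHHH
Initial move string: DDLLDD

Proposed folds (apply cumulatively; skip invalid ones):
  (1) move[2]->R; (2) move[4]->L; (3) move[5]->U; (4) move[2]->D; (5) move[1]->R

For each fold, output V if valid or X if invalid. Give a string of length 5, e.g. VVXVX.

Answer: XVVVV

Derivation:
Initial: DDLLDD -> [(0, 0), (0, -1), (0, -2), (-1, -2), (-2, -2), (-2, -3), (-2, -4)]
Fold 1: move[2]->R => DDRLDD INVALID (collision), skipped
Fold 2: move[4]->L => DDLLLD VALID
Fold 3: move[5]->U => DDLLLU VALID
Fold 4: move[2]->D => DDDLLU VALID
Fold 5: move[1]->R => DRDLLU VALID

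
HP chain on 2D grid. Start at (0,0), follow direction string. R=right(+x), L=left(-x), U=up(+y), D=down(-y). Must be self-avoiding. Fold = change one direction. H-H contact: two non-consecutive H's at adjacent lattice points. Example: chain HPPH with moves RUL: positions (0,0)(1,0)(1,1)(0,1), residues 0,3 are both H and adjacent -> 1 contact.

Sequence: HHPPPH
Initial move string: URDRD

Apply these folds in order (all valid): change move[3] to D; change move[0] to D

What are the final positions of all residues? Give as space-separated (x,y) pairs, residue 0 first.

Initial moves: URDRD
Fold: move[3]->D => URDDD (positions: [(0, 0), (0, 1), (1, 1), (1, 0), (1, -1), (1, -2)])
Fold: move[0]->D => DRDDD (positions: [(0, 0), (0, -1), (1, -1), (1, -2), (1, -3), (1, -4)])

Answer: (0,0) (0,-1) (1,-1) (1,-2) (1,-3) (1,-4)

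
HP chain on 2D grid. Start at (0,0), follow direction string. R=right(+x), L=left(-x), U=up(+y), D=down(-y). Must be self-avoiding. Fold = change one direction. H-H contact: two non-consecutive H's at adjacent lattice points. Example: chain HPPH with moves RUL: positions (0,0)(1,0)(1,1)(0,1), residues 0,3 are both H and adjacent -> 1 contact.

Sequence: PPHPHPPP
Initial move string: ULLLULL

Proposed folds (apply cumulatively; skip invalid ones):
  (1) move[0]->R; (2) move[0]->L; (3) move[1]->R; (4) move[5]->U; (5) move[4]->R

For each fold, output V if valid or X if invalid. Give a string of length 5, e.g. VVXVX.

Initial: ULLLULL -> [(0, 0), (0, 1), (-1, 1), (-2, 1), (-3, 1), (-3, 2), (-4, 2), (-5, 2)]
Fold 1: move[0]->R => RLLLULL INVALID (collision), skipped
Fold 2: move[0]->L => LLLLULL VALID
Fold 3: move[1]->R => LRLLULL INVALID (collision), skipped
Fold 4: move[5]->U => LLLLUUL VALID
Fold 5: move[4]->R => LLLLRUL INVALID (collision), skipped

Answer: XVXVX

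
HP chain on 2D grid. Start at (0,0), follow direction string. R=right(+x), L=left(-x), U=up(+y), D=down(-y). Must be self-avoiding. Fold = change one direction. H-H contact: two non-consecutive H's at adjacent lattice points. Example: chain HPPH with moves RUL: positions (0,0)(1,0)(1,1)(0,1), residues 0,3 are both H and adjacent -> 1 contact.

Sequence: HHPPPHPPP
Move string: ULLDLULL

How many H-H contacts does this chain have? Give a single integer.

Positions: [(0, 0), (0, 1), (-1, 1), (-2, 1), (-2, 0), (-3, 0), (-3, 1), (-4, 1), (-5, 1)]
No H-H contacts found.

Answer: 0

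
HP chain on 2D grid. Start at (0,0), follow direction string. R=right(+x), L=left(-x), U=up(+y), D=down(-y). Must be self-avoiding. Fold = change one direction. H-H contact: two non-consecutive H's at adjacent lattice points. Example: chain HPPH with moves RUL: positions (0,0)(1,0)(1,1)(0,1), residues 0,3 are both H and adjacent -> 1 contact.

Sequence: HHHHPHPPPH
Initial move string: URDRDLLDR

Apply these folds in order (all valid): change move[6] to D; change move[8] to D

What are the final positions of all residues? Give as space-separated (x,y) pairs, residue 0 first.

Answer: (0,0) (0,1) (1,1) (1,0) (2,0) (2,-1) (1,-1) (1,-2) (1,-3) (1,-4)

Derivation:
Initial moves: URDRDLLDR
Fold: move[6]->D => URDRDLDDR (positions: [(0, 0), (0, 1), (1, 1), (1, 0), (2, 0), (2, -1), (1, -1), (1, -2), (1, -3), (2, -3)])
Fold: move[8]->D => URDRDLDDD (positions: [(0, 0), (0, 1), (1, 1), (1, 0), (2, 0), (2, -1), (1, -1), (1, -2), (1, -3), (1, -4)])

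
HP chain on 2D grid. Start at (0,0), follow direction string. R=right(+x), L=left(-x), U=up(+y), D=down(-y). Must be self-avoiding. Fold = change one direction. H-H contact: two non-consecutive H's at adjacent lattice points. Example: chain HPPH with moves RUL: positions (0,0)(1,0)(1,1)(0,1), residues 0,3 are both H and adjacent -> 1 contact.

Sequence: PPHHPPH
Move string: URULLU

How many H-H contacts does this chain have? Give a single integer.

Positions: [(0, 0), (0, 1), (1, 1), (1, 2), (0, 2), (-1, 2), (-1, 3)]
No H-H contacts found.

Answer: 0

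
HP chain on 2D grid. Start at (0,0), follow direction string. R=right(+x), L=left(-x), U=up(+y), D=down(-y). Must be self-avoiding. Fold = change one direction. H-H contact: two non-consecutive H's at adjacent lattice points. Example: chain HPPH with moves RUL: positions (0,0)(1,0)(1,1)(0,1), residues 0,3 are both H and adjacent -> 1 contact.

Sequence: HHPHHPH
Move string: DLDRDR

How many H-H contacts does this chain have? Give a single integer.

Answer: 1

Derivation:
Positions: [(0, 0), (0, -1), (-1, -1), (-1, -2), (0, -2), (0, -3), (1, -3)]
H-H contact: residue 1 @(0,-1) - residue 4 @(0, -2)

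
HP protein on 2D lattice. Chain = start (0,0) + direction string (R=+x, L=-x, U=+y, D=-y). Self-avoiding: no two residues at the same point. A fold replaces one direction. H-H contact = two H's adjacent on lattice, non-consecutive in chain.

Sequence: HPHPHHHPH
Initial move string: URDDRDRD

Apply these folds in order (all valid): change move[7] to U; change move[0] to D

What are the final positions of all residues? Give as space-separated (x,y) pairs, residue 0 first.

Answer: (0,0) (0,-1) (1,-1) (1,-2) (1,-3) (2,-3) (2,-4) (3,-4) (3,-3)

Derivation:
Initial moves: URDDRDRD
Fold: move[7]->U => URDDRDRU (positions: [(0, 0), (0, 1), (1, 1), (1, 0), (1, -1), (2, -1), (2, -2), (3, -2), (3, -1)])
Fold: move[0]->D => DRDDRDRU (positions: [(0, 0), (0, -1), (1, -1), (1, -2), (1, -3), (2, -3), (2, -4), (3, -4), (3, -3)])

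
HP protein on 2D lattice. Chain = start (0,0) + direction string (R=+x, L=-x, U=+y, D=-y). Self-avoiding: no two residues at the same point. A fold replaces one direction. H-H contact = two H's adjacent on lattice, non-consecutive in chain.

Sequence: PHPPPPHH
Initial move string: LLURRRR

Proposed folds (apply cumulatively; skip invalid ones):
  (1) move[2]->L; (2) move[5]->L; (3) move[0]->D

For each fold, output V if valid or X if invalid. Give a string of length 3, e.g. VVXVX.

Answer: XXX

Derivation:
Initial: LLURRRR -> [(0, 0), (-1, 0), (-2, 0), (-2, 1), (-1, 1), (0, 1), (1, 1), (2, 1)]
Fold 1: move[2]->L => LLLRRRR INVALID (collision), skipped
Fold 2: move[5]->L => LLURRLR INVALID (collision), skipped
Fold 3: move[0]->D => DLURRRR INVALID (collision), skipped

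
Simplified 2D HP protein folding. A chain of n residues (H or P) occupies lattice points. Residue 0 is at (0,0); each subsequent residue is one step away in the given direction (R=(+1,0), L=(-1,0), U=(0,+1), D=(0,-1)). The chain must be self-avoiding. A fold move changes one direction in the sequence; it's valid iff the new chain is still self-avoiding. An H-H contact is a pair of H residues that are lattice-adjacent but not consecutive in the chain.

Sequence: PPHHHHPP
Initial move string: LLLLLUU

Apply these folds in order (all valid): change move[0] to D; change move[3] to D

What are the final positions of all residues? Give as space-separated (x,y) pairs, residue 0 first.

Initial moves: LLLLLUU
Fold: move[0]->D => DLLLLUU (positions: [(0, 0), (0, -1), (-1, -1), (-2, -1), (-3, -1), (-4, -1), (-4, 0), (-4, 1)])
Fold: move[3]->D => DLLDLUU (positions: [(0, 0), (0, -1), (-1, -1), (-2, -1), (-2, -2), (-3, -2), (-3, -1), (-3, 0)])

Answer: (0,0) (0,-1) (-1,-1) (-2,-1) (-2,-2) (-3,-2) (-3,-1) (-3,0)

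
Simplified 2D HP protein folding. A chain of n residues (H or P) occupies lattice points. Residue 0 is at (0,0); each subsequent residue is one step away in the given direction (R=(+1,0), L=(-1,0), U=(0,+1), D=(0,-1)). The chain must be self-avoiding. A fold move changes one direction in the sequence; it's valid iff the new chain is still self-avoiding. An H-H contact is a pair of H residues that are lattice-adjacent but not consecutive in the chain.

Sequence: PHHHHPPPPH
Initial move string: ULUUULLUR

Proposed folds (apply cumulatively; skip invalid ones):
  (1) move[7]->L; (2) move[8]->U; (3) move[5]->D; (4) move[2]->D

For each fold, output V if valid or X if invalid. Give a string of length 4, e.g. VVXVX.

Initial: ULUUULLUR -> [(0, 0), (0, 1), (-1, 1), (-1, 2), (-1, 3), (-1, 4), (-2, 4), (-3, 4), (-3, 5), (-2, 5)]
Fold 1: move[7]->L => ULUUULLLR INVALID (collision), skipped
Fold 2: move[8]->U => ULUUULLUU VALID
Fold 3: move[5]->D => ULUUUDLUU INVALID (collision), skipped
Fold 4: move[2]->D => ULDUULLUU INVALID (collision), skipped

Answer: XVXX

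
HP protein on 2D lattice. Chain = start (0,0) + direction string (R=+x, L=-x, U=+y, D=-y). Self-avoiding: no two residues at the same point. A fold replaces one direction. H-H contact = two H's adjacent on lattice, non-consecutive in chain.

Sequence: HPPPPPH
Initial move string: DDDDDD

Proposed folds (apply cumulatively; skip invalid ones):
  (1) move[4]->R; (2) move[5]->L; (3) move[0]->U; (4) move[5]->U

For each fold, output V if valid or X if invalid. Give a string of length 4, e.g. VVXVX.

Answer: VXXV

Derivation:
Initial: DDDDDD -> [(0, 0), (0, -1), (0, -2), (0, -3), (0, -4), (0, -5), (0, -6)]
Fold 1: move[4]->R => DDDDRD VALID
Fold 2: move[5]->L => DDDDRL INVALID (collision), skipped
Fold 3: move[0]->U => UDDDRD INVALID (collision), skipped
Fold 4: move[5]->U => DDDDRU VALID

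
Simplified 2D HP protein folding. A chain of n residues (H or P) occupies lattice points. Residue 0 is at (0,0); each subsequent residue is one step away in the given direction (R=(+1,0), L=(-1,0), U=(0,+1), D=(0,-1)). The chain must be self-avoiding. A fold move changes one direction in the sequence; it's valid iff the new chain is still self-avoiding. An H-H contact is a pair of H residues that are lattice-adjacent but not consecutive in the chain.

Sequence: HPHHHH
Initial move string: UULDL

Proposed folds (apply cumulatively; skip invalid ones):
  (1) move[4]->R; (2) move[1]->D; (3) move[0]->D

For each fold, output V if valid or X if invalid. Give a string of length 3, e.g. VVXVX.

Initial: UULDL -> [(0, 0), (0, 1), (0, 2), (-1, 2), (-1, 1), (-2, 1)]
Fold 1: move[4]->R => UULDR INVALID (collision), skipped
Fold 2: move[1]->D => UDLDL INVALID (collision), skipped
Fold 3: move[0]->D => DULDL INVALID (collision), skipped

Answer: XXX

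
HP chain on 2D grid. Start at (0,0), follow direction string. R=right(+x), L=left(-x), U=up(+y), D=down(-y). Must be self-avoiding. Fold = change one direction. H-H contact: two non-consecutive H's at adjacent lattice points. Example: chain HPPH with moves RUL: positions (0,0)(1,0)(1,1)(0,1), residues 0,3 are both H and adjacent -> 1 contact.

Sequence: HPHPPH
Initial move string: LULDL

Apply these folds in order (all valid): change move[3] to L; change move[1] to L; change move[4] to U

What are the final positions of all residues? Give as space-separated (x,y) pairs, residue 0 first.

Initial moves: LULDL
Fold: move[3]->L => LULLL (positions: [(0, 0), (-1, 0), (-1, 1), (-2, 1), (-3, 1), (-4, 1)])
Fold: move[1]->L => LLLLL (positions: [(0, 0), (-1, 0), (-2, 0), (-3, 0), (-4, 0), (-5, 0)])
Fold: move[4]->U => LLLLU (positions: [(0, 0), (-1, 0), (-2, 0), (-3, 0), (-4, 0), (-4, 1)])

Answer: (0,0) (-1,0) (-2,0) (-3,0) (-4,0) (-4,1)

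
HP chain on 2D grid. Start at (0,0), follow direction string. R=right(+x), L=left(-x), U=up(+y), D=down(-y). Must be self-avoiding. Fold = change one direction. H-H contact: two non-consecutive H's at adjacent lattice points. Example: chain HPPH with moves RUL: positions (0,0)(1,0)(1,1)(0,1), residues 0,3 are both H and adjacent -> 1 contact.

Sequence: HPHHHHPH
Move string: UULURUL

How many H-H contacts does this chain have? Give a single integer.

Positions: [(0, 0), (0, 1), (0, 2), (-1, 2), (-1, 3), (0, 3), (0, 4), (-1, 4)]
H-H contact: residue 2 @(0,2) - residue 5 @(0, 3)
H-H contact: residue 4 @(-1,3) - residue 7 @(-1, 4)

Answer: 2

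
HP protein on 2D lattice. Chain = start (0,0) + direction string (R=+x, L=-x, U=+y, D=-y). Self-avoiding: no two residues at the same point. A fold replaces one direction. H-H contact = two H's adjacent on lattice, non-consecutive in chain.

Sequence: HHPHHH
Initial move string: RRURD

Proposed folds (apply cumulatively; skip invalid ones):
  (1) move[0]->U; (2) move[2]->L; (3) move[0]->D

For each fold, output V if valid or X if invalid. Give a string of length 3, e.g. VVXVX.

Initial: RRURD -> [(0, 0), (1, 0), (2, 0), (2, 1), (3, 1), (3, 0)]
Fold 1: move[0]->U => URURD VALID
Fold 2: move[2]->L => URLRD INVALID (collision), skipped
Fold 3: move[0]->D => DRURD VALID

Answer: VXV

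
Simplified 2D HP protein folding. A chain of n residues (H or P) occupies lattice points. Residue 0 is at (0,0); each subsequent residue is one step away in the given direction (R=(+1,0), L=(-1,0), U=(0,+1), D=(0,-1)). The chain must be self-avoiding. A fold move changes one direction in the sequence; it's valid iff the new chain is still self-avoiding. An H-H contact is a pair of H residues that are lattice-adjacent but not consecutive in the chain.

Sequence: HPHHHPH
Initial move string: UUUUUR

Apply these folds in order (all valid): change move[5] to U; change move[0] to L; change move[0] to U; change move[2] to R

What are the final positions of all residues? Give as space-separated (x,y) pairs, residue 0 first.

Answer: (0,0) (0,1) (0,2) (1,2) (1,3) (1,4) (1,5)

Derivation:
Initial moves: UUUUUR
Fold: move[5]->U => UUUUUU (positions: [(0, 0), (0, 1), (0, 2), (0, 3), (0, 4), (0, 5), (0, 6)])
Fold: move[0]->L => LUUUUU (positions: [(0, 0), (-1, 0), (-1, 1), (-1, 2), (-1, 3), (-1, 4), (-1, 5)])
Fold: move[0]->U => UUUUUU (positions: [(0, 0), (0, 1), (0, 2), (0, 3), (0, 4), (0, 5), (0, 6)])
Fold: move[2]->R => UURUUU (positions: [(0, 0), (0, 1), (0, 2), (1, 2), (1, 3), (1, 4), (1, 5)])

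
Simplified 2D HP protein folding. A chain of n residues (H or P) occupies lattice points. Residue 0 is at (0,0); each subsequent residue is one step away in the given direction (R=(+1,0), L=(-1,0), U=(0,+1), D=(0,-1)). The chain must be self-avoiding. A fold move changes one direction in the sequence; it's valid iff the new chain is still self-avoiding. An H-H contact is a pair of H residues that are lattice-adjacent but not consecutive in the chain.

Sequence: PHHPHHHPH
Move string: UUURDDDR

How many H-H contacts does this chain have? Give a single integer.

Positions: [(0, 0), (0, 1), (0, 2), (0, 3), (1, 3), (1, 2), (1, 1), (1, 0), (2, 0)]
H-H contact: residue 1 @(0,1) - residue 6 @(1, 1)
H-H contact: residue 2 @(0,2) - residue 5 @(1, 2)

Answer: 2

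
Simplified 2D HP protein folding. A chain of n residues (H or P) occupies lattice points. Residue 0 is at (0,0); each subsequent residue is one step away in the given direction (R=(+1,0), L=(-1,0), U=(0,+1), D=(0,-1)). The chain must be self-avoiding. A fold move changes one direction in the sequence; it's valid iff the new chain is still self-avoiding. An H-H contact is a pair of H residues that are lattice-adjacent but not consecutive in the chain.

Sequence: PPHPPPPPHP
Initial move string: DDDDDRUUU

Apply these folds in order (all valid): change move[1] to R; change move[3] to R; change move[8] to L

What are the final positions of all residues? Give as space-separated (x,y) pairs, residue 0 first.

Initial moves: DDDDDRUUU
Fold: move[1]->R => DRDDDRUUU (positions: [(0, 0), (0, -1), (1, -1), (1, -2), (1, -3), (1, -4), (2, -4), (2, -3), (2, -2), (2, -1)])
Fold: move[3]->R => DRDRDRUUU (positions: [(0, 0), (0, -1), (1, -1), (1, -2), (2, -2), (2, -3), (3, -3), (3, -2), (3, -1), (3, 0)])
Fold: move[8]->L => DRDRDRUUL (positions: [(0, 0), (0, -1), (1, -1), (1, -2), (2, -2), (2, -3), (3, -3), (3, -2), (3, -1), (2, -1)])

Answer: (0,0) (0,-1) (1,-1) (1,-2) (2,-2) (2,-3) (3,-3) (3,-2) (3,-1) (2,-1)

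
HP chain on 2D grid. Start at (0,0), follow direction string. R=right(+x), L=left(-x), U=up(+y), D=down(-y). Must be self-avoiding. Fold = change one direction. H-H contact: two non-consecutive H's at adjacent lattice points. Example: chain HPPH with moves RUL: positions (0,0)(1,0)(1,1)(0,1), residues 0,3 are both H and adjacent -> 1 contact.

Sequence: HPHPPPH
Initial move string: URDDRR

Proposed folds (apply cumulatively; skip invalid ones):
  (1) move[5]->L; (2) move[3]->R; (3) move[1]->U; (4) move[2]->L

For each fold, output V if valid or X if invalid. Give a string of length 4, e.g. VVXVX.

Answer: XVXX

Derivation:
Initial: URDDRR -> [(0, 0), (0, 1), (1, 1), (1, 0), (1, -1), (2, -1), (3, -1)]
Fold 1: move[5]->L => URDDRL INVALID (collision), skipped
Fold 2: move[3]->R => URDRRR VALID
Fold 3: move[1]->U => UUDRRR INVALID (collision), skipped
Fold 4: move[2]->L => URLRRR INVALID (collision), skipped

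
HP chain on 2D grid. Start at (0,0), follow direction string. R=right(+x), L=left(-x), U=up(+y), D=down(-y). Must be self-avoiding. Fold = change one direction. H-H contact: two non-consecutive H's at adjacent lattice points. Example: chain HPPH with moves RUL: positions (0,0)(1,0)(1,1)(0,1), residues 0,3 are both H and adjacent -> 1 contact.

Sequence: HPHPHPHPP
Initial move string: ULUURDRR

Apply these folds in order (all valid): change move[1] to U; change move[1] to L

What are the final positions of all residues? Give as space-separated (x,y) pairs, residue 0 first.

Answer: (0,0) (0,1) (-1,1) (-1,2) (-1,3) (0,3) (0,2) (1,2) (2,2)

Derivation:
Initial moves: ULUURDRR
Fold: move[1]->U => UUUURDRR (positions: [(0, 0), (0, 1), (0, 2), (0, 3), (0, 4), (1, 4), (1, 3), (2, 3), (3, 3)])
Fold: move[1]->L => ULUURDRR (positions: [(0, 0), (0, 1), (-1, 1), (-1, 2), (-1, 3), (0, 3), (0, 2), (1, 2), (2, 2)])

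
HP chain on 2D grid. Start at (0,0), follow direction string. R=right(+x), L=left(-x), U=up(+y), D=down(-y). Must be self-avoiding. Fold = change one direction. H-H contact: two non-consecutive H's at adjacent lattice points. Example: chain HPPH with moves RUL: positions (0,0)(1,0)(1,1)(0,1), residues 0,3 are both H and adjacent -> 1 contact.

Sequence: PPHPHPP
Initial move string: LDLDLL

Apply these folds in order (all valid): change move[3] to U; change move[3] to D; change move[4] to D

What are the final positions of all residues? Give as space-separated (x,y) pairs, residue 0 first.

Initial moves: LDLDLL
Fold: move[3]->U => LDLULL (positions: [(0, 0), (-1, 0), (-1, -1), (-2, -1), (-2, 0), (-3, 0), (-4, 0)])
Fold: move[3]->D => LDLDLL (positions: [(0, 0), (-1, 0), (-1, -1), (-2, -1), (-2, -2), (-3, -2), (-4, -2)])
Fold: move[4]->D => LDLDDL (positions: [(0, 0), (-1, 0), (-1, -1), (-2, -1), (-2, -2), (-2, -3), (-3, -3)])

Answer: (0,0) (-1,0) (-1,-1) (-2,-1) (-2,-2) (-2,-3) (-3,-3)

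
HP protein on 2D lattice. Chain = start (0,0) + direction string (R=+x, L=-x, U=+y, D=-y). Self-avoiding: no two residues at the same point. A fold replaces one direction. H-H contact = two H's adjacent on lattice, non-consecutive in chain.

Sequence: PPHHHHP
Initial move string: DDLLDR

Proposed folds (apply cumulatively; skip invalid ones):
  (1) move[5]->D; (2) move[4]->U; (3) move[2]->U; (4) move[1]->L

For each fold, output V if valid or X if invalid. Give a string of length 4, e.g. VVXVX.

Answer: VXXV

Derivation:
Initial: DDLLDR -> [(0, 0), (0, -1), (0, -2), (-1, -2), (-2, -2), (-2, -3), (-1, -3)]
Fold 1: move[5]->D => DDLLDD VALID
Fold 2: move[4]->U => DDLLUD INVALID (collision), skipped
Fold 3: move[2]->U => DDULDD INVALID (collision), skipped
Fold 4: move[1]->L => DLLLDD VALID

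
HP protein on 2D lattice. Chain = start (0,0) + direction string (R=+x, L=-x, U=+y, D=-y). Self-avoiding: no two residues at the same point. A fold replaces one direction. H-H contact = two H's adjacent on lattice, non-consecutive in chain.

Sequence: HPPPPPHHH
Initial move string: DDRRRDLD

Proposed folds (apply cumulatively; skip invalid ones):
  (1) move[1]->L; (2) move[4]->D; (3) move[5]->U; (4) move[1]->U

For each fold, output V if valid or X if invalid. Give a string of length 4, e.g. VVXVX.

Answer: XVXX

Derivation:
Initial: DDRRRDLD -> [(0, 0), (0, -1), (0, -2), (1, -2), (2, -2), (3, -2), (3, -3), (2, -3), (2, -4)]
Fold 1: move[1]->L => DLRRRDLD INVALID (collision), skipped
Fold 2: move[4]->D => DDRRDDLD VALID
Fold 3: move[5]->U => DDRRDULD INVALID (collision), skipped
Fold 4: move[1]->U => DURRDDLD INVALID (collision), skipped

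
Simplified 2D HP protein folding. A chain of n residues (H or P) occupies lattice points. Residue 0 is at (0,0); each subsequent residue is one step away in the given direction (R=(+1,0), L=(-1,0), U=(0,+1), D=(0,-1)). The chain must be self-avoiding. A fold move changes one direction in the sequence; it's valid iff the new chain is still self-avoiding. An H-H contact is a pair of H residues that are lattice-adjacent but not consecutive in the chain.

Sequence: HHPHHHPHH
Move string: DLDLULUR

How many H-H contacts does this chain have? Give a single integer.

Answer: 1

Derivation:
Positions: [(0, 0), (0, -1), (-1, -1), (-1, -2), (-2, -2), (-2, -1), (-3, -1), (-3, 0), (-2, 0)]
H-H contact: residue 5 @(-2,-1) - residue 8 @(-2, 0)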